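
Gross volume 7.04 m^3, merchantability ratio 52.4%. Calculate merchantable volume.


Formula: MV = V_total * (merchantable_pct / 100)
Merchantable fraction = 52.4% / 100 = 0.524
MV = 7.04 m^3 * 0.524 = 3.689 m^3

3.689


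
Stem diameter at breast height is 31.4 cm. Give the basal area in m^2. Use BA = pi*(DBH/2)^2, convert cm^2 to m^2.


Formula: BA = pi * (DBH/2)^2 / 10000  (cm^2 to m^2)
Radius = DBH/2 = 31.4/2 = 15.7 cm
BA = pi * 15.7^2 / 10000
   = 774.3712 cm^2 / 10000
   = 0.0774 m^2

0.0774


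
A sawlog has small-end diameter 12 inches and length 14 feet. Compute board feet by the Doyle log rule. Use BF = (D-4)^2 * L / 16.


Doyle: BF = (D - 4)^2 * L / 16
Adjusted diameter = 12 - 4 = 8 in
(D-4)^2 = 8^2 = 64
BF = 64 * 14 / 16 = 56 BF

56


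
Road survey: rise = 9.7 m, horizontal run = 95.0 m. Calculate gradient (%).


Formula: Gradient = rise / run * 100
Gradient = 9.7 / 95.0 * 100 = 10.2%

10.2


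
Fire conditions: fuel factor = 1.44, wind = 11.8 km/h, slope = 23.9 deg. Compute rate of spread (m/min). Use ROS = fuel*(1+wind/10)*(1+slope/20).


Formula: ROS = fuel * (1 + wind/10) * (1 + slope/20)
Wind factor = 1 + 11.8/10 = 2.18
Slope factor = 1 + 23.9/20 = 2.195
ROS = 1.44 * 2.18 * 2.195 = 6.89 m/min

6.89


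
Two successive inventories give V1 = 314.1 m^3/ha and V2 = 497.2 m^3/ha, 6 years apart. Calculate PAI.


Formula: PAI = (V_T2 - V_T1) / (T2 - T1)
Volume increment = 497.2 - 314.1 = 183.1 m^3/ha
PAI = 183.1 / 6 = 30.52 m^3/ha/year

30.52


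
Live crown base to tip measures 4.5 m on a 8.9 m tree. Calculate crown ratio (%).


Formula: Crown Ratio = (Crown Length / Total Height) * 100
CR = (4.5 m / 8.9 m) * 100
CR = 0.5056 * 100 = 50.6%

50.6


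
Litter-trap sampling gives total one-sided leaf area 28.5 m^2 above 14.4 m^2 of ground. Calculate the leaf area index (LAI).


Formula: LAI = total leaf area / ground area  (dimensionless)
LAI = 28.5 m^2 / 14.4 m^2
LAI = 1.98

1.98


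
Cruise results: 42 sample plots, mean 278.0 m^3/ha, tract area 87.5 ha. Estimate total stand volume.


Formula: Total Volume = Mean Volume per ha * Total Area
Total Volume = 278.0 m^3/ha * 87.5 ha
Total Volume = 24325 m^3

24325


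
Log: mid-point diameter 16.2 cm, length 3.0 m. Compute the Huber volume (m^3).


Huber: V = Am * L,  Am = pi*(Dm/200)^2
Am = pi*(16.2/200)^2 = 0.020612 m^2
V = 0.020612*3.0 = 0.0618 m^3

0.0618


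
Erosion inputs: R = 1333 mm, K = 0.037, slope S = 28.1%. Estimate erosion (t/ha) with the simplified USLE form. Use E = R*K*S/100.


Formula: E = R * K * S / 100  (simplified USLE)
R * K = 1333 * 0.037 = 49.321
E = 49.321 * 28.1 / 100 = 13.86 t/ha

13.86


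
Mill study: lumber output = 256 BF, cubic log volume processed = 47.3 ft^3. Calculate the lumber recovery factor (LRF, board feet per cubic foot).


Formula: LRF = Lumber Output (BF) / Log Input (ft^3)
LRF = 256 BF / 47.3 ft^3
LRF = 5.41 BF/ft^3

5.41


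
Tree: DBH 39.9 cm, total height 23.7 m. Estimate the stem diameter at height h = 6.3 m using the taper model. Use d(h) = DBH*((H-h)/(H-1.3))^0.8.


Taper: d(h) = DBH * ((H - h) / (H - 1.3))^0.8
Numerator = H - h = 23.7 - 6.3 = 17.4 m
Denominator = H - 1.3 = 23.7 - 1.3 = 22.4 m
Ratio = 17.4 / 22.4 = 0.77679
d = 39.9 * 0.77679^0.8 = 32.6 cm

32.6


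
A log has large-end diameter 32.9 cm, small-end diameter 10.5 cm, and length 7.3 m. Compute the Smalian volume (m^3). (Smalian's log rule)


Smalian: V = (A1 + A2)/2 * L,  A = pi*(D/200)^2
A1 = pi*(32.9/200)^2 = 0.085012 m^2
A2 = pi*(10.5/200)^2 = 0.008659 m^2
V = (0.085012+0.008659)/2*7.3 = 0.3419 m^3

0.3419


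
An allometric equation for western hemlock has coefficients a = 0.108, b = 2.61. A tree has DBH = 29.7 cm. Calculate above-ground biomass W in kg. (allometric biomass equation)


Formula: W = a * DBH^b  (allometric power law)
DBH^b = 29.7^2.61 = 6980.6254
W = 0.108 * 6980.6254 = 753.9 kg

753.9


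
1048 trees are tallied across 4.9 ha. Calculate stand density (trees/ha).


Formula: Stand Density = N_trees / Area_ha
Density = 1048 trees / 4.9 ha
Density = 214 trees/ha

214


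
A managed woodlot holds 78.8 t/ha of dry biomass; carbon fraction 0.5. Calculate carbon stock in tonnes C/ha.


Formula: Carbon Stock = Biomass * Carbon Fraction
C = 78.8 t/ha * 0.5
C = 39.4 t C/ha

39.4


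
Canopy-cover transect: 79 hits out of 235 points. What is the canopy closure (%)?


Formula: Canopy closure = covered points / total points * 100
Closure = 79 / 235 * 100
Closure = 0.3362 * 100 = 33.6%

33.6


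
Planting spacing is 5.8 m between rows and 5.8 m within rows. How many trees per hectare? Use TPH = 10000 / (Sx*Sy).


Formula: TPH = 10000 m^2/ha / (spacing_x * spacing_y)
Area per tree = 5.8 m * 5.8 m = 33.64 m^2
TPH = 10000 / 33.64 = 297 trees/ha

297


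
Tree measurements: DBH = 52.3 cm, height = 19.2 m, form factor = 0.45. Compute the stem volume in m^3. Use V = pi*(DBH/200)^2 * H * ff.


Formula: V = pi * (DBH/200)^2 * H * ff
Radius = DBH/200 = 52.3/200 = 0.2615 m
Radius^2 = 0.2615^2 = 0.06838225 m^2
V = pi * 0.06838225 * 19.2 * 0.45
V = 1.856 m^3

1.856


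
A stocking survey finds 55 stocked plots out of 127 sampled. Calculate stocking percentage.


Formula: Stocking % = stocked plots / total plots * 100
Stocking = 55 / 127 * 100
Stocking = 0.4331 * 100 = 43.3%

43.3


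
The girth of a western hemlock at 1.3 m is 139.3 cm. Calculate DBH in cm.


Formula: DBH = C / pi
DBH = 139.3 / pi
pi = 3.14159...
DBH = 44.3 cm

44.3


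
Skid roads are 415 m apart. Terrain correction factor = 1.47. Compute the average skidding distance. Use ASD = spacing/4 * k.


Formula: ASD = (spacing / 4) * correction
Uncorrected distance = spacing / 4 = 415 / 4 = 103.75 m
ASD = 103.75 * 1.47 = 153 m

153


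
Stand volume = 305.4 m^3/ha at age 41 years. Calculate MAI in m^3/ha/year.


Formula: MAI = Total Volume / Stand Age
MAI = 305.4 m^3/ha / 41 years
MAI = 7.45 m^3/ha/year

7.45


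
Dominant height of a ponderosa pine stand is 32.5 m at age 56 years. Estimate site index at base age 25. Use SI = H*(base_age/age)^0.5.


Formula: SI = H_dom * (base_age / age)^0.5
Age ratio = 25 / 56 = 0.44643
sqrt(age_ratio) = 0.66815
SI = 32.5 * 0.66815 = 21.7 m

21.7


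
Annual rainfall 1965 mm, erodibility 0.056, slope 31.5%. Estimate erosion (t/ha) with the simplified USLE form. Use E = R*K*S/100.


Formula: E = R * K * S / 100  (simplified USLE)
R * K = 1965 * 0.056 = 110.04
E = 110.04 * 31.5 / 100 = 34.66 t/ha

34.66


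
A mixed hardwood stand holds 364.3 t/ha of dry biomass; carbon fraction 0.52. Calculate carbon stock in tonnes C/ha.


Formula: Carbon Stock = Biomass * Carbon Fraction
C = 364.3 t/ha * 0.52
C = 189.4 t C/ha

189.4


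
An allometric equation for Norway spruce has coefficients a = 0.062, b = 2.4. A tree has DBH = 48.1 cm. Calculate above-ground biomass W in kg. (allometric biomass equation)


Formula: W = a * DBH^b  (allometric power law)
DBH^b = 48.1^2.4 = 10893.017
W = 0.062 * 10893.017 = 675.4 kg

675.4


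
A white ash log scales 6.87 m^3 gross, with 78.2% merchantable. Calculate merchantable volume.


Formula: MV = V_total * (merchantable_pct / 100)
Merchantable fraction = 78.2% / 100 = 0.782
MV = 6.87 m^3 * 0.782 = 5.372 m^3

5.372


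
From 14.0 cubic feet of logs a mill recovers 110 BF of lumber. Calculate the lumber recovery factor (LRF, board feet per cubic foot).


Formula: LRF = Lumber Output (BF) / Log Input (ft^3)
LRF = 110 BF / 14.0 ft^3
LRF = 7.86 BF/ft^3

7.86


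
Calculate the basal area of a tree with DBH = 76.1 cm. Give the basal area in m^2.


Formula: BA = pi * (DBH/2)^2 / 10000  (cm^2 to m^2)
Radius = DBH/2 = 76.1/2 = 38.05 cm
BA = pi * 38.05^2 / 10000
   = 4548.4057 cm^2 / 10000
   = 0.4548 m^2

0.4548


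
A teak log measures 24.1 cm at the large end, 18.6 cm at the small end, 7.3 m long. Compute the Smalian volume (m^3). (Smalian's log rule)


Smalian: V = (A1 + A2)/2 * L,  A = pi*(D/200)^2
A1 = pi*(24.1/200)^2 = 0.045617 m^2
A2 = pi*(18.6/200)^2 = 0.027172 m^2
V = (0.045617+0.027172)/2*7.3 = 0.2657 m^3

0.2657


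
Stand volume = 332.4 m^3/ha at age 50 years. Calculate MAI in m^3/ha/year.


Formula: MAI = Total Volume / Stand Age
MAI = 332.4 m^3/ha / 50 years
MAI = 6.65 m^3/ha/year

6.65


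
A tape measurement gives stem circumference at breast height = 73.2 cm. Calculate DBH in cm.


Formula: DBH = C / pi
DBH = 73.2 / pi
pi = 3.14159...
DBH = 23.3 cm

23.3


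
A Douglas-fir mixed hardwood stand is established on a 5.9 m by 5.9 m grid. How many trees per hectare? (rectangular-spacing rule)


Formula: TPH = 10000 m^2/ha / (spacing_x * spacing_y)
Area per tree = 5.9 m * 5.9 m = 34.81 m^2
TPH = 10000 / 34.81 = 287 trees/ha

287


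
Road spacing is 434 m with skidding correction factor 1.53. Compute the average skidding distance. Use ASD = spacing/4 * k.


Formula: ASD = (spacing / 4) * correction
Uncorrected distance = spacing / 4 = 434 / 4 = 108.5 m
ASD = 108.5 * 1.53 = 166 m

166


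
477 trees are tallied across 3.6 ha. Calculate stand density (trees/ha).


Formula: Stand Density = N_trees / Area_ha
Density = 477 trees / 3.6 ha
Density = 133 trees/ha

133


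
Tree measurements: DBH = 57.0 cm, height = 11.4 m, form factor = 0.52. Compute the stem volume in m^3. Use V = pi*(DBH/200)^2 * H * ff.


Formula: V = pi * (DBH/200)^2 * H * ff
Radius = DBH/200 = 57.0/200 = 0.285 m
Radius^2 = 0.285^2 = 0.081225 m^2
V = pi * 0.081225 * 11.4 * 0.52
V = 1.513 m^3

1.513


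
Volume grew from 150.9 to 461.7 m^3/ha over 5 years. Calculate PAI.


Formula: PAI = (V_T2 - V_T1) / (T2 - T1)
Volume increment = 461.7 - 150.9 = 310.8 m^3/ha
PAI = 310.8 / 5 = 62.16 m^3/ha/year

62.16


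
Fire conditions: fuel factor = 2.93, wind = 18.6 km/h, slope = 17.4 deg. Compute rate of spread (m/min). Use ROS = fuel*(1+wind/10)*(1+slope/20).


Formula: ROS = fuel * (1 + wind/10) * (1 + slope/20)
Wind factor = 1 + 18.6/10 = 2.86
Slope factor = 1 + 17.4/20 = 1.87
ROS = 2.93 * 2.86 * 1.87 = 15.67 m/min

15.67


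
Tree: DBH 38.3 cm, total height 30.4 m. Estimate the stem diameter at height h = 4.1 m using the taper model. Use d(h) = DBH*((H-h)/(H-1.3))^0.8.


Taper: d(h) = DBH * ((H - h) / (H - 1.3))^0.8
Numerator = H - h = 30.4 - 4.1 = 26.3 m
Denominator = H - 1.3 = 30.4 - 1.3 = 29.1 m
Ratio = 26.3 / 29.1 = 0.90378
d = 38.3 * 0.90378^0.8 = 35.3 cm

35.3


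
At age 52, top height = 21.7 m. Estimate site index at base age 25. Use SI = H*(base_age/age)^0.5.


Formula: SI = H_dom * (base_age / age)^0.5
Age ratio = 25 / 52 = 0.48077
sqrt(age_ratio) = 0.69338
SI = 21.7 * 0.69338 = 15.0 m

15.0


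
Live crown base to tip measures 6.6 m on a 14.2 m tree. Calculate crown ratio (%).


Formula: Crown Ratio = (Crown Length / Total Height) * 100
CR = (6.6 m / 14.2 m) * 100
CR = 0.4648 * 100 = 46.5%

46.5


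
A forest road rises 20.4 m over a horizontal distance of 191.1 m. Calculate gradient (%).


Formula: Gradient = rise / run * 100
Gradient = 20.4 / 191.1 * 100 = 10.7%

10.7


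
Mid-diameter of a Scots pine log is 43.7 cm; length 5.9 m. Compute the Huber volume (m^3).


Huber: V = Am * L,  Am = pi*(Dm/200)^2
Am = pi*(43.7/200)^2 = 0.149987 m^2
V = 0.149987*5.9 = 0.8849 m^3

0.8849


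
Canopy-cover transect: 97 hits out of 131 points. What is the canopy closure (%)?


Formula: Canopy closure = covered points / total points * 100
Closure = 97 / 131 * 100
Closure = 0.7405 * 100 = 74.0%

74.0


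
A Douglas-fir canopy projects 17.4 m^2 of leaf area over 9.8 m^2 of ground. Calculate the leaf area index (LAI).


Formula: LAI = total leaf area / ground area  (dimensionless)
LAI = 17.4 m^2 / 9.8 m^2
LAI = 1.78

1.78


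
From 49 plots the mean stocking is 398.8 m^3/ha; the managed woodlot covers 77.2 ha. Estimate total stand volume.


Formula: Total Volume = Mean Volume per ha * Total Area
Total Volume = 398.8 m^3/ha * 77.2 ha
Total Volume = 30787 m^3

30787


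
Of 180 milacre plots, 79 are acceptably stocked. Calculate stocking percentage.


Formula: Stocking % = stocked plots / total plots * 100
Stocking = 79 / 180 * 100
Stocking = 0.4389 * 100 = 43.9%

43.9


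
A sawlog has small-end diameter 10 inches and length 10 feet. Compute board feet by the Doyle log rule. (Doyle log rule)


Doyle: BF = (D - 4)^2 * L / 16
Adjusted diameter = 10 - 4 = 6 in
(D-4)^2 = 6^2 = 36
BF = 36 * 10 / 16 = 23 BF

23


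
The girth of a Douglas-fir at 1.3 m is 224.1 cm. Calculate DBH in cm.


Formula: DBH = C / pi
DBH = 224.1 / pi
pi = 3.14159...
DBH = 71.3 cm

71.3


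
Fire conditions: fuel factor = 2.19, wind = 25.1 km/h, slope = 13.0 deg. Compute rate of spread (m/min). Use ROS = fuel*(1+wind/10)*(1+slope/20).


Formula: ROS = fuel * (1 + wind/10) * (1 + slope/20)
Wind factor = 1 + 25.1/10 = 3.51
Slope factor = 1 + 13.0/20 = 1.65
ROS = 2.19 * 3.51 * 1.65 = 12.68 m/min

12.68


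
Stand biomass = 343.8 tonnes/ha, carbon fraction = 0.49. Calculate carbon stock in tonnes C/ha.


Formula: Carbon Stock = Biomass * Carbon Fraction
C = 343.8 t/ha * 0.49
C = 168.5 t C/ha

168.5


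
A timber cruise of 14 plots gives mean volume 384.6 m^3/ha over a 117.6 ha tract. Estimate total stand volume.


Formula: Total Volume = Mean Volume per ha * Total Area
Total Volume = 384.6 m^3/ha * 117.6 ha
Total Volume = 45229 m^3

45229


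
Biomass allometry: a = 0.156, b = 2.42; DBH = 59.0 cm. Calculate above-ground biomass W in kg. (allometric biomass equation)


Formula: W = a * DBH^b  (allometric power law)
DBH^b = 59.0^2.42 = 19295.7591
W = 0.156 * 19295.7591 = 3010.1 kg

3010.1


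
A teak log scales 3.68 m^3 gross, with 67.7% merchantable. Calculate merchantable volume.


Formula: MV = V_total * (merchantable_pct / 100)
Merchantable fraction = 67.7% / 100 = 0.677
MV = 3.68 m^3 * 0.677 = 2.491 m^3

2.491


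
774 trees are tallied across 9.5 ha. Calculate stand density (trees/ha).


Formula: Stand Density = N_trees / Area_ha
Density = 774 trees / 9.5 ha
Density = 81 trees/ha

81


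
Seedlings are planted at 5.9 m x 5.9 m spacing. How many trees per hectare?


Formula: TPH = 10000 m^2/ha / (spacing_x * spacing_y)
Area per tree = 5.9 m * 5.9 m = 34.81 m^2
TPH = 10000 / 34.81 = 287 trees/ha

287


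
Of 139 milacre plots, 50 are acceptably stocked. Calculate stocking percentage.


Formula: Stocking % = stocked plots / total plots * 100
Stocking = 50 / 139 * 100
Stocking = 0.3597 * 100 = 36.0%

36.0


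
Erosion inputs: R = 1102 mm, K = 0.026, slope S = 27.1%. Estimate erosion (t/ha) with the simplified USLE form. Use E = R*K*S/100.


Formula: E = R * K * S / 100  (simplified USLE)
R * K = 1102 * 0.026 = 28.652
E = 28.652 * 27.1 / 100 = 7.76 t/ha

7.76


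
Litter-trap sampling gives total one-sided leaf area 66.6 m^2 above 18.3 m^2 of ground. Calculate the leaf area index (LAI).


Formula: LAI = total leaf area / ground area  (dimensionless)
LAI = 66.6 m^2 / 18.3 m^2
LAI = 3.64

3.64


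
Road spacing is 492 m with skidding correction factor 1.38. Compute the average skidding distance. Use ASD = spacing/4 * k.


Formula: ASD = (spacing / 4) * correction
Uncorrected distance = spacing / 4 = 492 / 4 = 123 m
ASD = 123 * 1.38 = 170 m

170


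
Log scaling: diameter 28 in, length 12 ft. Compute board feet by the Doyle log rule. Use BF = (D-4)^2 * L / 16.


Doyle: BF = (D - 4)^2 * L / 16
Adjusted diameter = 28 - 4 = 24 in
(D-4)^2 = 24^2 = 576
BF = 576 * 12 / 16 = 432 BF

432


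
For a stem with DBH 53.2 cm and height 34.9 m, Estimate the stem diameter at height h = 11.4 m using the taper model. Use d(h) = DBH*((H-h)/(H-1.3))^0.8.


Taper: d(h) = DBH * ((H - h) / (H - 1.3))^0.8
Numerator = H - h = 34.9 - 11.4 = 23.5 m
Denominator = H - 1.3 = 34.9 - 1.3 = 33.6 m
Ratio = 23.5 / 33.6 = 0.6994
d = 53.2 * 0.6994^0.8 = 40.0 cm

40.0


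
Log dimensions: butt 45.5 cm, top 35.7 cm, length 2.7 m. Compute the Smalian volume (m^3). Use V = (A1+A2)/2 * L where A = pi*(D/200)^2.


Smalian: V = (A1 + A2)/2 * L,  A = pi*(D/200)^2
A1 = pi*(45.5/200)^2 = 0.162597 m^2
A2 = pi*(35.7/200)^2 = 0.100098 m^2
V = (0.162597+0.100098)/2*2.7 = 0.3546 m^3

0.3546


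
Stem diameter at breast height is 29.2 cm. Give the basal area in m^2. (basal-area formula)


Formula: BA = pi * (DBH/2)^2 / 10000  (cm^2 to m^2)
Radius = DBH/2 = 29.2/2 = 14.6 cm
BA = pi * 14.6^2 / 10000
   = 669.6619 cm^2 / 10000
   = 0.067 m^2

0.067


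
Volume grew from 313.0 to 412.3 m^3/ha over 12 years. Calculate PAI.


Formula: PAI = (V_T2 - V_T1) / (T2 - T1)
Volume increment = 412.3 - 313.0 = 99.3 m^3/ha
PAI = 99.3 / 12 = 8.28 m^3/ha/year

8.28


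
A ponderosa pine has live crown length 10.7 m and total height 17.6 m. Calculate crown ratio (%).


Formula: Crown Ratio = (Crown Length / Total Height) * 100
CR = (10.7 m / 17.6 m) * 100
CR = 0.608 * 100 = 60.8%

60.8


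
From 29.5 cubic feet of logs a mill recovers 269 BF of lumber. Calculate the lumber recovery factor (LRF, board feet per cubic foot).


Formula: LRF = Lumber Output (BF) / Log Input (ft^3)
LRF = 269 BF / 29.5 ft^3
LRF = 9.12 BF/ft^3

9.12


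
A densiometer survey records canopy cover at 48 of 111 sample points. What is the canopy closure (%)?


Formula: Canopy closure = covered points / total points * 100
Closure = 48 / 111 * 100
Closure = 0.4324 * 100 = 43.2%

43.2


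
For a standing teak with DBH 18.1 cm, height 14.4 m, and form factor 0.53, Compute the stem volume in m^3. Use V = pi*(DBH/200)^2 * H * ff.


Formula: V = pi * (DBH/200)^2 * H * ff
Radius = DBH/200 = 18.1/200 = 0.0905 m
Radius^2 = 0.0905^2 = 0.00819025 m^2
V = pi * 0.00819025 * 14.4 * 0.53
V = 0.196 m^3

0.196


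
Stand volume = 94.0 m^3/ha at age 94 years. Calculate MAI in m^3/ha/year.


Formula: MAI = Total Volume / Stand Age
MAI = 94.0 m^3/ha / 94 years
MAI = 1.0 m^3/ha/year

1.0


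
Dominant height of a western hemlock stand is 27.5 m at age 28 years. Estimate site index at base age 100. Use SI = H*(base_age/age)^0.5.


Formula: SI = H_dom * (base_age / age)^0.5
Age ratio = 100 / 28 = 3.57143
sqrt(age_ratio) = 1.88982
SI = 27.5 * 1.88982 = 52.0 m

52.0


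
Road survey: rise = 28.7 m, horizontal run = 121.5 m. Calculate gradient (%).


Formula: Gradient = rise / run * 100
Gradient = 28.7 / 121.5 * 100 = 23.6%

23.6


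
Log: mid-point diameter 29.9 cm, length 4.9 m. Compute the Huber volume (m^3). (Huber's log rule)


Huber: V = Am * L,  Am = pi*(Dm/200)^2
Am = pi*(29.9/200)^2 = 0.070215 m^2
V = 0.070215*4.9 = 0.3441 m^3

0.3441


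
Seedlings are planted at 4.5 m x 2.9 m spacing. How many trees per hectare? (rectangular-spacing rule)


Formula: TPH = 10000 m^2/ha / (spacing_x * spacing_y)
Area per tree = 4.5 m * 2.9 m = 13.05 m^2
TPH = 10000 / 13.05 = 766 trees/ha

766


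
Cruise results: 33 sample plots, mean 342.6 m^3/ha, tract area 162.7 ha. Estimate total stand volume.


Formula: Total Volume = Mean Volume per ha * Total Area
Total Volume = 342.6 m^3/ha * 162.7 ha
Total Volume = 55741 m^3

55741


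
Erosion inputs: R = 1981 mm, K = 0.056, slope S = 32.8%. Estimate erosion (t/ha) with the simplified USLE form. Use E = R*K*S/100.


Formula: E = R * K * S / 100  (simplified USLE)
R * K = 1981 * 0.056 = 110.936
E = 110.936 * 32.8 / 100 = 36.39 t/ha

36.39


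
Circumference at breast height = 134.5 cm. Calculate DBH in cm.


Formula: DBH = C / pi
DBH = 134.5 / pi
pi = 3.14159...
DBH = 42.8 cm

42.8


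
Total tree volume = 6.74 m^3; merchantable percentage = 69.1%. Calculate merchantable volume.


Formula: MV = V_total * (merchantable_pct / 100)
Merchantable fraction = 69.1% / 100 = 0.691
MV = 6.74 m^3 * 0.691 = 4.657 m^3

4.657


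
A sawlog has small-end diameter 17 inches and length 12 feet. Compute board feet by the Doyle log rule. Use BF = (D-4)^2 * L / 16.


Doyle: BF = (D - 4)^2 * L / 16
Adjusted diameter = 17 - 4 = 13 in
(D-4)^2 = 13^2 = 169
BF = 169 * 12 / 16 = 127 BF

127


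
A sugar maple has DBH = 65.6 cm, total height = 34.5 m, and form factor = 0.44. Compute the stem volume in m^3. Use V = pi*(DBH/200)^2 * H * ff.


Formula: V = pi * (DBH/200)^2 * H * ff
Radius = DBH/200 = 65.6/200 = 0.328 m
Radius^2 = 0.328^2 = 0.107584 m^2
V = pi * 0.107584 * 34.5 * 0.44
V = 5.131 m^3

5.131


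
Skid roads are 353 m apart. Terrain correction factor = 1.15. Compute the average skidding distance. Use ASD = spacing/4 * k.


Formula: ASD = (spacing / 4) * correction
Uncorrected distance = spacing / 4 = 353 / 4 = 88.25 m
ASD = 88.25 * 1.15 = 101 m

101


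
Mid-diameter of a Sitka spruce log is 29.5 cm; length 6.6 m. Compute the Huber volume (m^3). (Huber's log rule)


Huber: V = Am * L,  Am = pi*(Dm/200)^2
Am = pi*(29.5/200)^2 = 0.068349 m^2
V = 0.068349*6.6 = 0.4511 m^3

0.4511


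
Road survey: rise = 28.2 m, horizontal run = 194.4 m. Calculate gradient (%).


Formula: Gradient = rise / run * 100
Gradient = 28.2 / 194.4 * 100 = 14.5%

14.5


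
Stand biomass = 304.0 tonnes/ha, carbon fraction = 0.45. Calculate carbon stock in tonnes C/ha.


Formula: Carbon Stock = Biomass * Carbon Fraction
C = 304.0 t/ha * 0.45
C = 136.8 t C/ha

136.8


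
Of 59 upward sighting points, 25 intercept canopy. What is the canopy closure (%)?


Formula: Canopy closure = covered points / total points * 100
Closure = 25 / 59 * 100
Closure = 0.4237 * 100 = 42.4%

42.4


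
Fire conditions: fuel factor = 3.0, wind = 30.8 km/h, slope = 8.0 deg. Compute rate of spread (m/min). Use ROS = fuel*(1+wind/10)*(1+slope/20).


Formula: ROS = fuel * (1 + wind/10) * (1 + slope/20)
Wind factor = 1 + 30.8/10 = 4.08
Slope factor = 1 + 8.0/20 = 1.4
ROS = 3.0 * 4.08 * 1.4 = 17.14 m/min

17.14


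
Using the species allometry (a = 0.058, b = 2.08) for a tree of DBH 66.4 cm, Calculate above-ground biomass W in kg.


Formula: W = a * DBH^b  (allometric power law)
DBH^b = 66.4^2.08 = 6167.5063
W = 0.058 * 6167.5063 = 357.7 kg

357.7


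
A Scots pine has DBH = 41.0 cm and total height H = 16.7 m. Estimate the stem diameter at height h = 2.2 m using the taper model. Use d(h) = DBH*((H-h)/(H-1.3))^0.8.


Taper: d(h) = DBH * ((H - h) / (H - 1.3))^0.8
Numerator = H - h = 16.7 - 2.2 = 14.5 m
Denominator = H - 1.3 = 16.7 - 1.3 = 15.4 m
Ratio = 14.5 / 15.4 = 0.94156
d = 41.0 * 0.94156^0.8 = 39.1 cm

39.1


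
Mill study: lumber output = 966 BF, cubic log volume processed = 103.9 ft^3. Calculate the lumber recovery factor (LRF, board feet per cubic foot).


Formula: LRF = Lumber Output (BF) / Log Input (ft^3)
LRF = 966 BF / 103.9 ft^3
LRF = 9.3 BF/ft^3

9.3


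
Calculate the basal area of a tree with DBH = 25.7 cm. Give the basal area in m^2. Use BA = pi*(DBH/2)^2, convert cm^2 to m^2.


Formula: BA = pi * (DBH/2)^2 / 10000  (cm^2 to m^2)
Radius = DBH/2 = 25.7/2 = 12.85 cm
BA = pi * 12.85^2 / 10000
   = 518.7476 cm^2 / 10000
   = 0.0519 m^2

0.0519


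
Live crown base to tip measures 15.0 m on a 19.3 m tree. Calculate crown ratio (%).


Formula: Crown Ratio = (Crown Length / Total Height) * 100
CR = (15.0 m / 19.3 m) * 100
CR = 0.7772 * 100 = 77.7%

77.7


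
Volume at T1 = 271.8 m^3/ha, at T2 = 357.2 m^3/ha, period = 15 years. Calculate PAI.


Formula: PAI = (V_T2 - V_T1) / (T2 - T1)
Volume increment = 357.2 - 271.8 = 85.4 m^3/ha
PAI = 85.4 / 15 = 5.69 m^3/ha/year

5.69


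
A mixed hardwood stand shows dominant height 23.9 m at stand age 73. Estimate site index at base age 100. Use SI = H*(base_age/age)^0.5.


Formula: SI = H_dom * (base_age / age)^0.5
Age ratio = 100 / 73 = 1.36986
sqrt(age_ratio) = 1.17041
SI = 23.9 * 1.17041 = 28.0 m

28.0


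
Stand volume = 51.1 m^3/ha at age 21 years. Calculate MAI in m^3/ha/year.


Formula: MAI = Total Volume / Stand Age
MAI = 51.1 m^3/ha / 21 years
MAI = 2.43 m^3/ha/year

2.43


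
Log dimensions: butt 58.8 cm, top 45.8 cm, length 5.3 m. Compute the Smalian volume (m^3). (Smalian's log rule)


Smalian: V = (A1 + A2)/2 * L,  A = pi*(D/200)^2
A1 = pi*(58.8/200)^2 = 0.271547 m^2
A2 = pi*(45.8/200)^2 = 0.164748 m^2
V = (0.271547+0.164748)/2*5.3 = 1.1562 m^3

1.1562


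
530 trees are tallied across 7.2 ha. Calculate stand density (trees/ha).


Formula: Stand Density = N_trees / Area_ha
Density = 530 trees / 7.2 ha
Density = 74 trees/ha

74


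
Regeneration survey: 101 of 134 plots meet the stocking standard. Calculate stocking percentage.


Formula: Stocking % = stocked plots / total plots * 100
Stocking = 101 / 134 * 100
Stocking = 0.7537 * 100 = 75.4%

75.4


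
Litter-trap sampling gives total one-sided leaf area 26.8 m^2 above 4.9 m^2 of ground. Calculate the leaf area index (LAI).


Formula: LAI = total leaf area / ground area  (dimensionless)
LAI = 26.8 m^2 / 4.9 m^2
LAI = 5.47

5.47


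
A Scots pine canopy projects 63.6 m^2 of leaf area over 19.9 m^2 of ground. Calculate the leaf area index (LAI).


Formula: LAI = total leaf area / ground area  (dimensionless)
LAI = 63.6 m^2 / 19.9 m^2
LAI = 3.2

3.2


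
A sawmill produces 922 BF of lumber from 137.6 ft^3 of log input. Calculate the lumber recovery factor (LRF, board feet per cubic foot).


Formula: LRF = Lumber Output (BF) / Log Input (ft^3)
LRF = 922 BF / 137.6 ft^3
LRF = 6.7 BF/ft^3

6.7


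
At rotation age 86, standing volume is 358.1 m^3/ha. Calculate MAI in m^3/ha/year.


Formula: MAI = Total Volume / Stand Age
MAI = 358.1 m^3/ha / 86 years
MAI = 4.16 m^3/ha/year

4.16


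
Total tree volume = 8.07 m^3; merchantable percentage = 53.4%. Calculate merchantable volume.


Formula: MV = V_total * (merchantable_pct / 100)
Merchantable fraction = 53.4% / 100 = 0.534
MV = 8.07 m^3 * 0.534 = 4.309 m^3

4.309


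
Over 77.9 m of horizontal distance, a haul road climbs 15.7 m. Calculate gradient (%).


Formula: Gradient = rise / run * 100
Gradient = 15.7 / 77.9 * 100 = 20.2%

20.2


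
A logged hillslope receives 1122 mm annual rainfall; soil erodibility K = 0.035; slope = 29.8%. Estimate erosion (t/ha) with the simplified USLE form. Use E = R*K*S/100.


Formula: E = R * K * S / 100  (simplified USLE)
R * K = 1122 * 0.035 = 39.27
E = 39.27 * 29.8 / 100 = 11.7 t/ha

11.7


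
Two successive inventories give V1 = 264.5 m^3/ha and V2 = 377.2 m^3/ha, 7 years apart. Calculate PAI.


Formula: PAI = (V_T2 - V_T1) / (T2 - T1)
Volume increment = 377.2 - 264.5 = 112.7 m^3/ha
PAI = 112.7 / 7 = 16.1 m^3/ha/year

16.1


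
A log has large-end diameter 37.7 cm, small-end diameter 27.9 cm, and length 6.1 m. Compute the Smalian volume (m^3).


Smalian: V = (A1 + A2)/2 * L,  A = pi*(D/200)^2
A1 = pi*(37.7/200)^2 = 0.111628 m^2
A2 = pi*(27.9/200)^2 = 0.061136 m^2
V = (0.111628+0.061136)/2*6.1 = 0.5269 m^3

0.5269


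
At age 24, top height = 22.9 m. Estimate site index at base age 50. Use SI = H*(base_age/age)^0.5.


Formula: SI = H_dom * (base_age / age)^0.5
Age ratio = 50 / 24 = 2.08333
sqrt(age_ratio) = 1.44338
SI = 22.9 * 1.44338 = 33.1 m

33.1


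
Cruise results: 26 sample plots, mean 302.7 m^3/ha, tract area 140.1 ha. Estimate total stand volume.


Formula: Total Volume = Mean Volume per ha * Total Area
Total Volume = 302.7 m^3/ha * 140.1 ha
Total Volume = 42408 m^3

42408


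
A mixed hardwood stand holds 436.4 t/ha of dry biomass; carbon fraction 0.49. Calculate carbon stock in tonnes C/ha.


Formula: Carbon Stock = Biomass * Carbon Fraction
C = 436.4 t/ha * 0.49
C = 213.8 t C/ha

213.8


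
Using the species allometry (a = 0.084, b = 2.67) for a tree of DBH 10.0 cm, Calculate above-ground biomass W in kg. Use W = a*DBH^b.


Formula: W = a * DBH^b  (allometric power law)
DBH^b = 10.0^2.67 = 467.7351
W = 0.084 * 467.7351 = 39.3 kg

39.3


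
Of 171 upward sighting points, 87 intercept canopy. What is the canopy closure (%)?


Formula: Canopy closure = covered points / total points * 100
Closure = 87 / 171 * 100
Closure = 0.5088 * 100 = 50.9%

50.9


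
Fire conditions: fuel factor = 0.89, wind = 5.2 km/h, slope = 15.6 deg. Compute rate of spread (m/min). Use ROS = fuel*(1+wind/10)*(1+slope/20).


Formula: ROS = fuel * (1 + wind/10) * (1 + slope/20)
Wind factor = 1 + 5.2/10 = 1.52
Slope factor = 1 + 15.6/20 = 1.78
ROS = 0.89 * 1.52 * 1.78 = 2.41 m/min

2.41


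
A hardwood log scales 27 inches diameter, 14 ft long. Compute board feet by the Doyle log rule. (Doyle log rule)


Doyle: BF = (D - 4)^2 * L / 16
Adjusted diameter = 27 - 4 = 23 in
(D-4)^2 = 23^2 = 529
BF = 529 * 14 / 16 = 463 BF

463


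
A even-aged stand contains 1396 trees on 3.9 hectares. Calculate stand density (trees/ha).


Formula: Stand Density = N_trees / Area_ha
Density = 1396 trees / 3.9 ha
Density = 358 trees/ha

358


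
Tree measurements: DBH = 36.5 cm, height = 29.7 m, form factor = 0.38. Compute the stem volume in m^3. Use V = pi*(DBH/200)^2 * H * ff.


Formula: V = pi * (DBH/200)^2 * H * ff
Radius = DBH/200 = 36.5/200 = 0.1825 m
Radius^2 = 0.1825^2 = 0.03330625 m^2
V = pi * 0.03330625 * 29.7 * 0.38
V = 1.181 m^3

1.181


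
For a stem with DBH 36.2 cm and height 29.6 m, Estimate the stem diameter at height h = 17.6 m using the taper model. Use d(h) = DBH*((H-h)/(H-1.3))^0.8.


Taper: d(h) = DBH * ((H - h) / (H - 1.3))^0.8
Numerator = H - h = 29.6 - 17.6 = 12.0 m
Denominator = H - 1.3 = 29.6 - 1.3 = 28.3 m
Ratio = 12.0 / 28.3 = 0.42403
d = 36.2 * 0.42403^0.8 = 18.2 cm

18.2


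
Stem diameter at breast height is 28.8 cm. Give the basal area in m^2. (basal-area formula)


Formula: BA = pi * (DBH/2)^2 / 10000  (cm^2 to m^2)
Radius = DBH/2 = 28.8/2 = 14.4 cm
BA = pi * 14.4^2 / 10000
   = 651.4407 cm^2 / 10000
   = 0.0651 m^2

0.0651


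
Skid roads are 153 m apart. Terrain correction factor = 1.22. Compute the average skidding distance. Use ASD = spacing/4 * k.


Formula: ASD = (spacing / 4) * correction
Uncorrected distance = spacing / 4 = 153 / 4 = 38.25 m
ASD = 38.25 * 1.22 = 47 m

47


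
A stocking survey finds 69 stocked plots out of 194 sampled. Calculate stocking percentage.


Formula: Stocking % = stocked plots / total plots * 100
Stocking = 69 / 194 * 100
Stocking = 0.3557 * 100 = 35.6%

35.6


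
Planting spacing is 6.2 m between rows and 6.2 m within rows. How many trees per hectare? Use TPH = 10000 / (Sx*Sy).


Formula: TPH = 10000 m^2/ha / (spacing_x * spacing_y)
Area per tree = 6.2 m * 6.2 m = 38.44 m^2
TPH = 10000 / 38.44 = 260 trees/ha

260


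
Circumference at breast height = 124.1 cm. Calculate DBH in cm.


Formula: DBH = C / pi
DBH = 124.1 / pi
pi = 3.14159...
DBH = 39.5 cm

39.5


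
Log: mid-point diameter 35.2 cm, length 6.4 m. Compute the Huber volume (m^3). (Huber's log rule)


Huber: V = Am * L,  Am = pi*(Dm/200)^2
Am = pi*(35.2/200)^2 = 0.097314 m^2
V = 0.097314*6.4 = 0.6228 m^3

0.6228


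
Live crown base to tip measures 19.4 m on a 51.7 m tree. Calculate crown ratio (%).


Formula: Crown Ratio = (Crown Length / Total Height) * 100
CR = (19.4 m / 51.7 m) * 100
CR = 0.3752 * 100 = 37.5%

37.5


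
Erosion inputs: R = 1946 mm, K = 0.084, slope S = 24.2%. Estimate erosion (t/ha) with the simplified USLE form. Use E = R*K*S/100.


Formula: E = R * K * S / 100  (simplified USLE)
R * K = 1946 * 0.084 = 163.464
E = 163.464 * 24.2 / 100 = 39.56 t/ha

39.56


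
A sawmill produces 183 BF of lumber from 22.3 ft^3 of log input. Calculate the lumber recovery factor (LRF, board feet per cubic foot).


Formula: LRF = Lumber Output (BF) / Log Input (ft^3)
LRF = 183 BF / 22.3 ft^3
LRF = 8.21 BF/ft^3

8.21


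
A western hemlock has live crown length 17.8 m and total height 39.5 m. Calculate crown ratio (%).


Formula: Crown Ratio = (Crown Length / Total Height) * 100
CR = (17.8 m / 39.5 m) * 100
CR = 0.4506 * 100 = 45.1%

45.1


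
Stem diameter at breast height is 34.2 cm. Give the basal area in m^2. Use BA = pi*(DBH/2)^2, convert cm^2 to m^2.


Formula: BA = pi * (DBH/2)^2 / 10000  (cm^2 to m^2)
Radius = DBH/2 = 34.2/2 = 17.1 cm
BA = pi * 17.1^2 / 10000
   = 918.6331 cm^2 / 10000
   = 0.0919 m^2

0.0919


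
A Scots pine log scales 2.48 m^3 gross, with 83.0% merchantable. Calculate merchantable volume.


Formula: MV = V_total * (merchantable_pct / 100)
Merchantable fraction = 83.0% / 100 = 0.83
MV = 2.48 m^3 * 0.83 = 2.058 m^3

2.058


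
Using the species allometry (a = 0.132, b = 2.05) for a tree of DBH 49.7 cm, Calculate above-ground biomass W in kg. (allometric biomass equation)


Formula: W = a * DBH^b  (allometric power law)
DBH^b = 49.7^2.05 = 3002.829
W = 0.132 * 3002.829 = 396.4 kg

396.4


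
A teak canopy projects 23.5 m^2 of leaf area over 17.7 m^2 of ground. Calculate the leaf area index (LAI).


Formula: LAI = total leaf area / ground area  (dimensionless)
LAI = 23.5 m^2 / 17.7 m^2
LAI = 1.33

1.33


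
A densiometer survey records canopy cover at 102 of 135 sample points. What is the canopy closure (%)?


Formula: Canopy closure = covered points / total points * 100
Closure = 102 / 135 * 100
Closure = 0.7556 * 100 = 75.6%

75.6


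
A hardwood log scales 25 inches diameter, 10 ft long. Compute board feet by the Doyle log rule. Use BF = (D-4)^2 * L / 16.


Doyle: BF = (D - 4)^2 * L / 16
Adjusted diameter = 25 - 4 = 21 in
(D-4)^2 = 21^2 = 441
BF = 441 * 10 / 16 = 276 BF

276


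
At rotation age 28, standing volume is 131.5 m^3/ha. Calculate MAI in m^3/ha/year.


Formula: MAI = Total Volume / Stand Age
MAI = 131.5 m^3/ha / 28 years
MAI = 4.7 m^3/ha/year

4.7


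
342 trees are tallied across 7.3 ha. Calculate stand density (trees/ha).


Formula: Stand Density = N_trees / Area_ha
Density = 342 trees / 7.3 ha
Density = 47 trees/ha

47


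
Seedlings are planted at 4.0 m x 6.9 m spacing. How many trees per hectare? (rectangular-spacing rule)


Formula: TPH = 10000 m^2/ha / (spacing_x * spacing_y)
Area per tree = 4.0 m * 6.9 m = 27.6 m^2
TPH = 10000 / 27.6 = 362 trees/ha

362


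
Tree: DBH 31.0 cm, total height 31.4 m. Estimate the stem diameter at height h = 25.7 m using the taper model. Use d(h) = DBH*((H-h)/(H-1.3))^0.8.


Taper: d(h) = DBH * ((H - h) / (H - 1.3))^0.8
Numerator = H - h = 31.4 - 25.7 = 5.7 m
Denominator = H - 1.3 = 31.4 - 1.3 = 30.1 m
Ratio = 5.7 / 30.1 = 0.18937
d = 31.0 * 0.18937^0.8 = 8.2 cm

8.2


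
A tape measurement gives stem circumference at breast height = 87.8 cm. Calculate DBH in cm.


Formula: DBH = C / pi
DBH = 87.8 / pi
pi = 3.14159...
DBH = 27.9 cm

27.9


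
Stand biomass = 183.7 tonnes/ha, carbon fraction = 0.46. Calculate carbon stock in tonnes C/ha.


Formula: Carbon Stock = Biomass * Carbon Fraction
C = 183.7 t/ha * 0.46
C = 84.5 t C/ha

84.5


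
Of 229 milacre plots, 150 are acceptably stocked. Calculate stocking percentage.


Formula: Stocking % = stocked plots / total plots * 100
Stocking = 150 / 229 * 100
Stocking = 0.655 * 100 = 65.5%

65.5


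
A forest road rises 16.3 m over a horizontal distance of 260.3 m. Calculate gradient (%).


Formula: Gradient = rise / run * 100
Gradient = 16.3 / 260.3 * 100 = 6.3%

6.3


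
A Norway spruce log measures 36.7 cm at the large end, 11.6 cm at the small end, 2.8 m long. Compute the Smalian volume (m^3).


Smalian: V = (A1 + A2)/2 * L,  A = pi*(D/200)^2
A1 = pi*(36.7/200)^2 = 0.105784 m^2
A2 = pi*(11.6/200)^2 = 0.010568 m^2
V = (0.105784+0.010568)/2*2.8 = 0.1629 m^3

0.1629


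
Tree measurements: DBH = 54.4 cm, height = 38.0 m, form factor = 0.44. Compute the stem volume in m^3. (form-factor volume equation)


Formula: V = pi * (DBH/200)^2 * H * ff
Radius = DBH/200 = 54.4/200 = 0.272 m
Radius^2 = 0.272^2 = 0.073984 m^2
V = pi * 0.073984 * 38.0 * 0.44
V = 3.886 m^3

3.886


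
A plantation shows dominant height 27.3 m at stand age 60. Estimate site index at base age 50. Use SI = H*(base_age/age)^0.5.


Formula: SI = H_dom * (base_age / age)^0.5
Age ratio = 50 / 60 = 0.83333
sqrt(age_ratio) = 0.91287
SI = 27.3 * 0.91287 = 24.9 m

24.9


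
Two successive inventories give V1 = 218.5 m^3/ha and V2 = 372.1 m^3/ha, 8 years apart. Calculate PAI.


Formula: PAI = (V_T2 - V_T1) / (T2 - T1)
Volume increment = 372.1 - 218.5 = 153.6 m^3/ha
PAI = 153.6 / 8 = 19.2 m^3/ha/year

19.2


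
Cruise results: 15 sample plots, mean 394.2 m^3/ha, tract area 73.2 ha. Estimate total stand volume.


Formula: Total Volume = Mean Volume per ha * Total Area
Total Volume = 394.2 m^3/ha * 73.2 ha
Total Volume = 28855 m^3

28855


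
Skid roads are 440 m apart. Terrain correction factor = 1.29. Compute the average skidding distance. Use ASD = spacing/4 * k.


Formula: ASD = (spacing / 4) * correction
Uncorrected distance = spacing / 4 = 440 / 4 = 110 m
ASD = 110 * 1.29 = 142 m

142


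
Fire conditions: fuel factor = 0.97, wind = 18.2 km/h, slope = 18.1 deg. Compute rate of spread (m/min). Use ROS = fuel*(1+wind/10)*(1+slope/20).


Formula: ROS = fuel * (1 + wind/10) * (1 + slope/20)
Wind factor = 1 + 18.2/10 = 2.82
Slope factor = 1 + 18.1/20 = 1.905
ROS = 0.97 * 2.82 * 1.905 = 5.21 m/min

5.21


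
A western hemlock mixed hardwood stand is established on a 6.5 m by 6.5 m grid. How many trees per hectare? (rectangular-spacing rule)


Formula: TPH = 10000 m^2/ha / (spacing_x * spacing_y)
Area per tree = 6.5 m * 6.5 m = 42.25 m^2
TPH = 10000 / 42.25 = 237 trees/ha

237


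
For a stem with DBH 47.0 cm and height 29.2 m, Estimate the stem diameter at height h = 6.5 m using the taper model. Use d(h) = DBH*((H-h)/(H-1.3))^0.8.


Taper: d(h) = DBH * ((H - h) / (H - 1.3))^0.8
Numerator = H - h = 29.2 - 6.5 = 22.7 m
Denominator = H - 1.3 = 29.2 - 1.3 = 27.9 m
Ratio = 22.7 / 27.9 = 0.81362
d = 47.0 * 0.81362^0.8 = 39.9 cm

39.9


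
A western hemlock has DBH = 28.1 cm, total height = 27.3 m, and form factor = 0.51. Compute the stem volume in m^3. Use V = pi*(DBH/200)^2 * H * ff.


Formula: V = pi * (DBH/200)^2 * H * ff
Radius = DBH/200 = 28.1/200 = 0.1405 m
Radius^2 = 0.1405^2 = 0.01974025 m^2
V = pi * 0.01974025 * 27.3 * 0.51
V = 0.863 m^3

0.863


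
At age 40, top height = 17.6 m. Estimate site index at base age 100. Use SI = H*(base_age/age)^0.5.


Formula: SI = H_dom * (base_age / age)^0.5
Age ratio = 100 / 40 = 2.5
sqrt(age_ratio) = 1.58114
SI = 17.6 * 1.58114 = 27.8 m

27.8


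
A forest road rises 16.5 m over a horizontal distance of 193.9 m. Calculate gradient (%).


Formula: Gradient = rise / run * 100
Gradient = 16.5 / 193.9 * 100 = 8.5%

8.5


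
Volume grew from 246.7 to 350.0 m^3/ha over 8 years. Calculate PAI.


Formula: PAI = (V_T2 - V_T1) / (T2 - T1)
Volume increment = 350.0 - 246.7 = 103.3 m^3/ha
PAI = 103.3 / 8 = 12.91 m^3/ha/year

12.91


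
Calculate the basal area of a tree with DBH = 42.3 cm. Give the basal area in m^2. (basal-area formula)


Formula: BA = pi * (DBH/2)^2 / 10000  (cm^2 to m^2)
Radius = DBH/2 = 42.3/2 = 21.15 cm
BA = pi * 21.15^2 / 10000
   = 1405.3051 cm^2 / 10000
   = 0.1405 m^2

0.1405


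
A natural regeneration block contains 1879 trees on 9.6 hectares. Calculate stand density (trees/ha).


Formula: Stand Density = N_trees / Area_ha
Density = 1879 trees / 9.6 ha
Density = 196 trees/ha

196


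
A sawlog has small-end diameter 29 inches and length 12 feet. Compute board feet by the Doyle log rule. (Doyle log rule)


Doyle: BF = (D - 4)^2 * L / 16
Adjusted diameter = 29 - 4 = 25 in
(D-4)^2 = 25^2 = 625
BF = 625 * 12 / 16 = 469 BF

469


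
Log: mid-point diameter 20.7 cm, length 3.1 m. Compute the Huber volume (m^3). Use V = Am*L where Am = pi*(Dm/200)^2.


Huber: V = Am * L,  Am = pi*(Dm/200)^2
Am = pi*(20.7/200)^2 = 0.033654 m^2
V = 0.033654*3.1 = 0.1043 m^3

0.1043


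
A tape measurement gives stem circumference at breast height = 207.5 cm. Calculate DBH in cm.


Formula: DBH = C / pi
DBH = 207.5 / pi
pi = 3.14159...
DBH = 66.0 cm

66.0
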